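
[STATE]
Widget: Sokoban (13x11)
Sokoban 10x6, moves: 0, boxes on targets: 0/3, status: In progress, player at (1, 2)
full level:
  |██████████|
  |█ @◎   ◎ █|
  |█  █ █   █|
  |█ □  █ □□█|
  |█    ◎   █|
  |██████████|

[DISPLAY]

██████████   
█ @◎   ◎ █   
█  █ █   █   
█ □  █ □□█   
█    ◎   █   
██████████   
Moves: 0  0/3
             
             
             
             


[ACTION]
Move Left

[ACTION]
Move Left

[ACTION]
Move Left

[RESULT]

██████████   
█@ ◎   ◎ █   
█  █ █   █   
█ □  █ □□█   
█    ◎   █   
██████████   
Moves: 1  0/3
             
             
             
             


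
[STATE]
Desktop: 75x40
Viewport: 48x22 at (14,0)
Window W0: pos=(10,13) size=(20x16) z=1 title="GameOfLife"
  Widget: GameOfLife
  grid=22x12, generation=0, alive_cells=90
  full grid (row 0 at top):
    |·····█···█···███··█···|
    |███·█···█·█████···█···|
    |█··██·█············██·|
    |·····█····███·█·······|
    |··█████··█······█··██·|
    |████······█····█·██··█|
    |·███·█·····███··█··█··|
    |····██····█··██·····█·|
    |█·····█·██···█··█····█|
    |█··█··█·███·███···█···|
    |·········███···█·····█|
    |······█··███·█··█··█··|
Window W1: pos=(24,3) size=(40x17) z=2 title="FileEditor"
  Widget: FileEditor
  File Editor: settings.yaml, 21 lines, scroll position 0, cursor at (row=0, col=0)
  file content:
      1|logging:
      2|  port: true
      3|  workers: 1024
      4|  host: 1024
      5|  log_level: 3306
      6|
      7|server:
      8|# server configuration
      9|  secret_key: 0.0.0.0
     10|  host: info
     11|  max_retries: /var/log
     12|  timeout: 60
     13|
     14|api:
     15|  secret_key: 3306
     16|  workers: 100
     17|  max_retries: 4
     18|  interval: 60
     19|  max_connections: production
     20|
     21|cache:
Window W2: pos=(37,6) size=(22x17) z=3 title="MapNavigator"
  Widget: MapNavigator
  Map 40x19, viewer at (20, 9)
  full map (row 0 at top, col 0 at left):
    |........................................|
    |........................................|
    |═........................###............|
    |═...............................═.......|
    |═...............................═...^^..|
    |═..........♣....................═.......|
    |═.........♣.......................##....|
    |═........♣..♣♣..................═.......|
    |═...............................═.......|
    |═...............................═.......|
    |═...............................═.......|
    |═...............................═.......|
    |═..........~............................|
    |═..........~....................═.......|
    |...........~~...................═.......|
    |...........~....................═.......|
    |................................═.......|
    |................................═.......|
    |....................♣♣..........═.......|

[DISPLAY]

                                                
                                                
                                                
          ┏━━━━━━━━━━━━━━━━━━━━━━━━━━━━━━━━━━━━━
          ┃ FileEditor                          
          ┠─────────────────────────────────────
          ┃█ogging:    ┏━━━━━━━━━━━━━━━━━━━━┓   
          ┃  port: true┃ MapNavigator       ┃   
          ┃  workers: 1┠────────────────────┨   
          ┃  host: 1024┃....................┃   
          ┃  log_level:┃....................┃   
          ┃            ┃.♣..................┃   
          ┃server:     ┃♣...................┃   
━━━━━━━━━━┃# server con┃..♣♣................┃   
meOfLife  ┃  secret_key┃....................┃   
──────────┃  host: info┃..........@.........┃   
: 0       ┃  max_retrie┃....................┃   
█···█···██┃  timeout: 6┃....................┃   
···█·█████┃            ┃.~..................┃   
·█········┗━━━━━━━━━━━━┃.~..................┃━━━
█····███·█·····┃       ┃.~~.................┃   
██··█······█··█┃       ┃.~..................┃   


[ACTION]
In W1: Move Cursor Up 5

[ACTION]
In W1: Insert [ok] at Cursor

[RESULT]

                                                
                                                
                                                
          ┏━━━━━━━━━━━━━━━━━━━━━━━━━━━━━━━━━━━━━
          ┃ FileEditor                          
          ┠─────────────────────────────────────
          ┃ok█ogging:  ┏━━━━━━━━━━━━━━━━━━━━┓   
          ┃  port: true┃ MapNavigator       ┃   
          ┃  workers: 1┠────────────────────┨   
          ┃  host: 1024┃....................┃   
          ┃  log_level:┃....................┃   
          ┃            ┃.♣..................┃   
          ┃server:     ┃♣...................┃   
━━━━━━━━━━┃# server con┃..♣♣................┃   
meOfLife  ┃  secret_key┃....................┃   
──────────┃  host: info┃..........@.........┃   
: 0       ┃  max_retrie┃....................┃   
█···█···██┃  timeout: 6┃....................┃   
···█·█████┃            ┃.~..................┃   
·█········┗━━━━━━━━━━━━┃.~..................┃━━━
█····███·█·····┃       ┃.~~.................┃   
██··█······█··█┃       ┃.~..................┃   


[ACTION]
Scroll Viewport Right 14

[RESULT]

                                                
                                                
                                                
━━━━━━━━━━━━━━━━━━━━━━━━━━━━━━━━━━━━┓           
ileEditor                           ┃           
────────────────────────────────────┨           
█ogging:  ┏━━━━━━━━━━━━━━━━━━━━┓   ▲┃           
port: true┃ MapNavigator       ┃   █┃           
workers: 1┠────────────────────┨   ░┃           
host: 1024┃....................┃   ░┃           
log_level:┃....................┃   ░┃           
          ┃.♣..................┃   ░┃           
rver:     ┃♣...................┃   ░┃           
server con┃..♣♣................┃   ░┃           
secret_key┃....................┃   ░┃           
host: info┃..........@.........┃   ░┃           
max_retrie┃....................┃   ░┃           
timeout: 6┃....................┃   ░┃           
          ┃.~..................┃   ▼┃           
━━━━━━━━━━┃.~..................┃━━━━┛           
··┃       ┃.~~.................┃                
·█┃       ┃.~..................┃                


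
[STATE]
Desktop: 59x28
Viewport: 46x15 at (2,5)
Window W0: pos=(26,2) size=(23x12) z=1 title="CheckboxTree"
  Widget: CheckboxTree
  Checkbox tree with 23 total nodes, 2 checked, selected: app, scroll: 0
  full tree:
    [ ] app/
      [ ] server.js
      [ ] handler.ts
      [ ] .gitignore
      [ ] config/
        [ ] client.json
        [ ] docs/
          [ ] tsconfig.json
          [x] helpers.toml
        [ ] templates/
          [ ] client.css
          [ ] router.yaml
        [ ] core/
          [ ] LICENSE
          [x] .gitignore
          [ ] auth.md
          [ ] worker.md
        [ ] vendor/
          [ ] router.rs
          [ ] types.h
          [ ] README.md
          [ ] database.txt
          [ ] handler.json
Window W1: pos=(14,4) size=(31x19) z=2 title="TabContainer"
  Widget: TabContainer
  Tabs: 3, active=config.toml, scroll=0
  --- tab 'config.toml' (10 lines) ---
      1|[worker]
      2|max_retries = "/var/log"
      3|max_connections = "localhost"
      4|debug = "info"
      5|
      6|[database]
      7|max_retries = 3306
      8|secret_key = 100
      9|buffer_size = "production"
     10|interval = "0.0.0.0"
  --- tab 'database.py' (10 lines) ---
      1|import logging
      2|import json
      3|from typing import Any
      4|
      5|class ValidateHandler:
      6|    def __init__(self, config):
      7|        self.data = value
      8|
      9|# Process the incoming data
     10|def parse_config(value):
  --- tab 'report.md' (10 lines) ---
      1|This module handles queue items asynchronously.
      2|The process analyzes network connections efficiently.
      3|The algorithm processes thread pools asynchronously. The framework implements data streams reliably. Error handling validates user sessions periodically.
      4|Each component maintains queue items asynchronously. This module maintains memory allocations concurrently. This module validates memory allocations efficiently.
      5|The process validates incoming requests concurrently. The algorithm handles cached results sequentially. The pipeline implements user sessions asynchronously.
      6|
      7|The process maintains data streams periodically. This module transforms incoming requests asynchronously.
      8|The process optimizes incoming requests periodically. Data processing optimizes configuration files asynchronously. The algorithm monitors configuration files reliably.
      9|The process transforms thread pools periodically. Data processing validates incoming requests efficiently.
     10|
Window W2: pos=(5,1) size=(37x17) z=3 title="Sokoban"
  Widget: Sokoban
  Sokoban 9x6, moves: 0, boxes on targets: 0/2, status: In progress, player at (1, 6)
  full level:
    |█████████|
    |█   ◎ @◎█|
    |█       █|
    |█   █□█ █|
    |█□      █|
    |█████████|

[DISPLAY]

   ┃█   ◎ @◎█                          ┃  ┃   
   ┃█       █                          ┃──┨   
   ┃█   █□█ █                          ┃│ ┃   
   ┃█□      █                          ┃──┃   
   ┃█████████                          ┃  ┃   
   ┃Moves: 0  0/2                      ┃  ┃on 
   ┃                                   ┃t"┃   
   ┃                                   ┃  ┃g.j
   ┃                                   ┃  ┃━━━
   ┃                                   ┃  ┃   
   ┃                                   ┃  ┃   
   ┃                                   ┃  ┃   
   ┗━━━━━━━━━━━━━━━━━━━━━━━━━━━━━━━━━━━┛  ┃   
            ┃interval = "0.0.0.0"         ┃   
            ┃                             ┃   


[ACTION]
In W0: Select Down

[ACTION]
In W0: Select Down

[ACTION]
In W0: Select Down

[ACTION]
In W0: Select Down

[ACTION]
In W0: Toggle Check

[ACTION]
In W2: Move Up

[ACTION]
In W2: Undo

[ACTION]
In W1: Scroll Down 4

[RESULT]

   ┃█   ◎ @◎█                          ┃  ┃   
   ┃█       █                          ┃──┨   
   ┃█   █□█ █                          ┃│ ┃   
   ┃█□      █                          ┃──┃   
   ┃█████████                          ┃  ┃   
   ┃Moves: 0  0/2                      ┃  ┃on 
   ┃                                   ┃  ┃   
   ┃                                   ┃  ┃g.j
   ┃                                   ┃  ┃━━━
   ┃                                   ┃  ┃   
   ┃                                   ┃  ┃   
   ┃                                   ┃  ┃   
   ┗━━━━━━━━━━━━━━━━━━━━━━━━━━━━━━━━━━━┛  ┃   
            ┃                             ┃   
            ┃                             ┃   


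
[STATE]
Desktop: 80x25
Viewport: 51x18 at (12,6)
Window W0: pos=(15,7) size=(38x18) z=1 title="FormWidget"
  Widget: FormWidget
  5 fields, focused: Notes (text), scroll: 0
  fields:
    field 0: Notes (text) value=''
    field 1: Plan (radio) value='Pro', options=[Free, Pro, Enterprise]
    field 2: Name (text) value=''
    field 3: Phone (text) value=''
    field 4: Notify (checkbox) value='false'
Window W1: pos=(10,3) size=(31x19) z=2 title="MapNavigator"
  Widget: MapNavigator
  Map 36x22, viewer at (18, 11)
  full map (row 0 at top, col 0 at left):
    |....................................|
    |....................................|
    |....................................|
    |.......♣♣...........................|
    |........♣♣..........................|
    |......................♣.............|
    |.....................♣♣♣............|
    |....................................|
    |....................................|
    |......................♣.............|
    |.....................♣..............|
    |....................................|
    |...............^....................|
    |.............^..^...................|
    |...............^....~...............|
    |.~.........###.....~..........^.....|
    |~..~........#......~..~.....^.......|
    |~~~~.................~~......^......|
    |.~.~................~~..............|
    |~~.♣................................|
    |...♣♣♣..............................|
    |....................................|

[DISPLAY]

...♣♣.......................┃                      
.................♣..........┃━━━━━━━━━━━┓          
................♣♣♣.........┃           ┃          
............................┃───────────┨          
............................┃          ]┃          
.................♣..........┃●) Pro  ( )┃          
................♣...........┃          ]┃          
.............@..............┃          ]┃          
..........^.................┃           ┃          
........^..^................┃           ┃          
..........^....~............┃           ┃          
......###.....~..........^..┃           ┃          
.......#......~..~.....^....┃           ┃          
................~~......^...┃           ┃          
...............~~...........┃           ┃          
━━━━━━━━━━━━━━━━━━━━━━━━━━━━┛           ┃          
   ┃                                    ┃          
   ┃                                    ┃          


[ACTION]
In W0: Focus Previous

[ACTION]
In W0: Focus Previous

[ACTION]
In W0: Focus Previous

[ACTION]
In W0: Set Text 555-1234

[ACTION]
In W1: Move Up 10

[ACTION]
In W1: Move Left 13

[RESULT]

                            ┃                      
                            ┃━━━━━━━━━━━┓          
                            ┃           ┃          
                            ┃───────────┨          
                            ┃          ]┃          
                            ┃●) Pro  ( )┃          
        ....................┃          ]┃          
        .....@..............┃          ]┃          
        ....................┃           ┃          
        .......♣♣...........┃           ┃          
        ........♣♣..........┃           ┃          
        ....................┃           ┃          
        ....................┃           ┃          
        ....................┃           ┃          
        ....................┃           ┃          
━━━━━━━━━━━━━━━━━━━━━━━━━━━━┛           ┃          
   ┃                                    ┃          
   ┃                                    ┃          


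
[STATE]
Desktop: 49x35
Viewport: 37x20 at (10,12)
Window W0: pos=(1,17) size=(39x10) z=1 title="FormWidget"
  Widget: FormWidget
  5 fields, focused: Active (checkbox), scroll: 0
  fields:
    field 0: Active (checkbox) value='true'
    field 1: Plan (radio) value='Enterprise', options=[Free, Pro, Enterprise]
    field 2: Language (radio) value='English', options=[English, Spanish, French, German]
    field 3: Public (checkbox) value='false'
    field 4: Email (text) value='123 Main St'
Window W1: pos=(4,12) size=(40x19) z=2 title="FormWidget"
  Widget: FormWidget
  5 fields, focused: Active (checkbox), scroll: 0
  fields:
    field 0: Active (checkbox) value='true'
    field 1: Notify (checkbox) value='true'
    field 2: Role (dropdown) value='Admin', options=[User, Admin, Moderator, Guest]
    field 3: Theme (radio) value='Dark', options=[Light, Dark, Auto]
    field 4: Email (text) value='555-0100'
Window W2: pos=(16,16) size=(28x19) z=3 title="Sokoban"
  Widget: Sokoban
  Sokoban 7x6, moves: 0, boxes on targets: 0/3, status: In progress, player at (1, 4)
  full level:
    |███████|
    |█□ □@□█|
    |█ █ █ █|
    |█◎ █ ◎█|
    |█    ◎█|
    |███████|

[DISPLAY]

━━━━━━━━━━━━━━━━━━━━━━━━━━━━━━━━━┓   
Widget                           ┃   
─────────────────────────────────┨   
ive:     [x]                     ┃   
ify:  ┏━━━━━━━━━━━━━━━━━━━━━━━━━━┓   
e:    ┃ Sokoban                  ┃   
me:   ┠──────────────────────────┨   
il:   ┃███████                   ┃   
      ┃█□ □@□█                   ┃   
      ┃█ █ █ █                   ┃   
      ┃█◎ █ ◎█                   ┃   
      ┃█    ◎█                   ┃   
      ┃███████                   ┃   
      ┃Moves: 0  0/3             ┃   
      ┃                          ┃   
      ┃                          ┃   
      ┃                          ┃   
      ┃                          ┃   
━━━━━━┃                          ┃   
      ┃                          ┃   


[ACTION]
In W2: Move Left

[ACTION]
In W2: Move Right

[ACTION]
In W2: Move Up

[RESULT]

━━━━━━━━━━━━━━━━━━━━━━━━━━━━━━━━━┓   
Widget                           ┃   
─────────────────────────────────┨   
ive:     [x]                     ┃   
ify:  ┏━━━━━━━━━━━━━━━━━━━━━━━━━━┓   
e:    ┃ Sokoban                  ┃   
me:   ┠──────────────────────────┨   
il:   ┃███████                   ┃   
      ┃█□□ @□█                   ┃   
      ┃█ █ █ █                   ┃   
      ┃█◎ █ ◎█                   ┃   
      ┃█    ◎█                   ┃   
      ┃███████                   ┃   
      ┃Moves: 2  0/3             ┃   
      ┃                          ┃   
      ┃                          ┃   
      ┃                          ┃   
      ┃                          ┃   
━━━━━━┃                          ┃   
      ┃                          ┃   


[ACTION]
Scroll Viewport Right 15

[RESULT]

━━━━━━━━━━━━━━━━━━━━━━━━━━━━━━━┓     
dget                           ┃     
───────────────────────────────┨     
e:     [x]                     ┃     
y:  ┏━━━━━━━━━━━━━━━━━━━━━━━━━━┓     
    ┃ Sokoban                  ┃     
:   ┠──────────────────────────┨     
:   ┃███████                   ┃     
    ┃█□□ @□█                   ┃     
    ┃█ █ █ █                   ┃     
    ┃█◎ █ ◎█                   ┃     
    ┃█    ◎█                   ┃     
    ┃███████                   ┃     
    ┃Moves: 2  0/3             ┃     
    ┃                          ┃     
    ┃                          ┃     
    ┃                          ┃     
    ┃                          ┃     
━━━━┃                          ┃     
    ┃                          ┃     


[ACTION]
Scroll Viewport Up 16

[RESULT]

                                     
                                     
                                     
                                     
                                     
                                     
                                     
                                     
                                     
                                     
                                     
                                     
━━━━━━━━━━━━━━━━━━━━━━━━━━━━━━━┓     
dget                           ┃     
───────────────────────────────┨     
e:     [x]                     ┃     
y:  ┏━━━━━━━━━━━━━━━━━━━━━━━━━━┓     
    ┃ Sokoban                  ┃     
:   ┠──────────────────────────┨     
:   ┃███████                   ┃     


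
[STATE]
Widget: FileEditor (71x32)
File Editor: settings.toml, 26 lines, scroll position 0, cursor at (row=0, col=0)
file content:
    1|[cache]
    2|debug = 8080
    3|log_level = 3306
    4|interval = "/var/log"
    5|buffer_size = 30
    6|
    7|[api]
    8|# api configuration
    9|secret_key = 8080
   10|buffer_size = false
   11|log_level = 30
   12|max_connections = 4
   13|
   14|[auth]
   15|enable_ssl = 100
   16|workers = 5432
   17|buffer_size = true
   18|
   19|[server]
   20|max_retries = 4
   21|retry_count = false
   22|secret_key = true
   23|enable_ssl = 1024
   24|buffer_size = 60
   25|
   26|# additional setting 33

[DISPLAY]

█cache]                                                               ▲
debug = 8080                                                          █
log_level = 3306                                                      ░
interval = "/var/log"                                                 ░
buffer_size = 30                                                      ░
                                                                      ░
[api]                                                                 ░
# api configuration                                                   ░
secret_key = 8080                                                     ░
buffer_size = false                                                   ░
log_level = 30                                                        ░
max_connections = 4                                                   ░
                                                                      ░
[auth]                                                                ░
enable_ssl = 100                                                      ░
workers = 5432                                                        ░
buffer_size = true                                                    ░
                                                                      ░
[server]                                                              ░
max_retries = 4                                                       ░
retry_count = false                                                   ░
secret_key = true                                                     ░
enable_ssl = 1024                                                     ░
buffer_size = 60                                                      ░
                                                                      ░
# additional setting 33                                               ░
                                                                      ░
                                                                      ░
                                                                      ░
                                                                      ░
                                                                      ░
                                                                      ▼


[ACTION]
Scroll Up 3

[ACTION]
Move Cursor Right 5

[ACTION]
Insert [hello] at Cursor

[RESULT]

[cachhello█]                                                          ▲
debug = 8080                                                          █
log_level = 3306                                                      ░
interval = "/var/log"                                                 ░
buffer_size = 30                                                      ░
                                                                      ░
[api]                                                                 ░
# api configuration                                                   ░
secret_key = 8080                                                     ░
buffer_size = false                                                   ░
log_level = 30                                                        ░
max_connections = 4                                                   ░
                                                                      ░
[auth]                                                                ░
enable_ssl = 100                                                      ░
workers = 5432                                                        ░
buffer_size = true                                                    ░
                                                                      ░
[server]                                                              ░
max_retries = 4                                                       ░
retry_count = false                                                   ░
secret_key = true                                                     ░
enable_ssl = 1024                                                     ░
buffer_size = 60                                                      ░
                                                                      ░
# additional setting 33                                               ░
                                                                      ░
                                                                      ░
                                                                      ░
                                                                      ░
                                                                      ░
                                                                      ▼


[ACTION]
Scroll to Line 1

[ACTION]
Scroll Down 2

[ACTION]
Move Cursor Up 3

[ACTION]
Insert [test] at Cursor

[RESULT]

[cachhellotest█]                                                      ▲
debug = 8080                                                          █
log_level = 3306                                                      ░
interval = "/var/log"                                                 ░
buffer_size = 30                                                      ░
                                                                      ░
[api]                                                                 ░
# api configuration                                                   ░
secret_key = 8080                                                     ░
buffer_size = false                                                   ░
log_level = 30                                                        ░
max_connections = 4                                                   ░
                                                                      ░
[auth]                                                                ░
enable_ssl = 100                                                      ░
workers = 5432                                                        ░
buffer_size = true                                                    ░
                                                                      ░
[server]                                                              ░
max_retries = 4                                                       ░
retry_count = false                                                   ░
secret_key = true                                                     ░
enable_ssl = 1024                                                     ░
buffer_size = 60                                                      ░
                                                                      ░
# additional setting 33                                               ░
                                                                      ░
                                                                      ░
                                                                      ░
                                                                      ░
                                                                      ░
                                                                      ▼


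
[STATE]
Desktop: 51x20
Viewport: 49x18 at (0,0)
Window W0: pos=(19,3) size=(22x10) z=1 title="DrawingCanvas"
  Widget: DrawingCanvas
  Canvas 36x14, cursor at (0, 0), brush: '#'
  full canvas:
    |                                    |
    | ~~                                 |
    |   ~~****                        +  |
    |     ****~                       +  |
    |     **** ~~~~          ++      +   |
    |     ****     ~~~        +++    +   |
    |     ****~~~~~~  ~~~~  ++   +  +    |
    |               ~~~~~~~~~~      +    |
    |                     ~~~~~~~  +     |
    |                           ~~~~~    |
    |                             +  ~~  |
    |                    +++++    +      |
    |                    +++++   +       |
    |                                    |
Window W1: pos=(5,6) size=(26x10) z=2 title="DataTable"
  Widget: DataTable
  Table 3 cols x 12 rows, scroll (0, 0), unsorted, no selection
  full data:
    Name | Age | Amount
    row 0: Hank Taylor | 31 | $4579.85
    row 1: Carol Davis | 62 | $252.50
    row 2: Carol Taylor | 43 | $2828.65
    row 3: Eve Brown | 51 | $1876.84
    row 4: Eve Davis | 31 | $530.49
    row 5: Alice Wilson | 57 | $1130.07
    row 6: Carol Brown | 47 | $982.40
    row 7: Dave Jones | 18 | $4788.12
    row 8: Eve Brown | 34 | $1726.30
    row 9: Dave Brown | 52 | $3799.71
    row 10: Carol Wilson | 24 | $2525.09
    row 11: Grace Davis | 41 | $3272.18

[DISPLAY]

                                                 
                                                 
                                                 
                   ┏━━━━━━━━━━━━━━━━━━━━┓        
                   ┃ DrawingCanvas      ┃        
                   ┠────────────────────┨        
     ┏━━━━━━━━━━━━━━━━━━━━━━━━┓         ┃        
     ┃ DataTable              ┃         ┃        
     ┠────────────────────────┨         ┃        
     ┃Name        │Age│Amount ┃         ┃        
     ┃────────────┼───┼───────┃~~~      ┃        
     ┃Hank Taylor │31 │$4579.8┃   ~~~   ┃        
     ┃Carol Davis │62 │$252.50┃━━━━━━━━━┛        
     ┃Carol Taylor│43 │$2828.6┃                  
     ┃Eve Brown   │51 │$1876.8┃                  
     ┗━━━━━━━━━━━━━━━━━━━━━━━━┛                  
                                                 
                                                 


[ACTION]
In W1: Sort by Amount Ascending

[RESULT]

                                                 
                                                 
                                                 
                   ┏━━━━━━━━━━━━━━━━━━━━┓        
                   ┃ DrawingCanvas      ┃        
                   ┠────────────────────┨        
     ┏━━━━━━━━━━━━━━━━━━━━━━━━┓         ┃        
     ┃ DataTable              ┃         ┃        
     ┠────────────────────────┨         ┃        
     ┃Name        │Age│Amount ┃         ┃        
     ┃────────────┼───┼───────┃~~~      ┃        
     ┃Carol Davis │62 │$252.50┃   ~~~   ┃        
     ┃Eve Davis   │31 │$530.49┃━━━━━━━━━┛        
     ┃Carol Brown │47 │$982.40┃                  
     ┃Alice Wilson│57 │$1130.0┃                  
     ┗━━━━━━━━━━━━━━━━━━━━━━━━┛                  
                                                 
                                                 


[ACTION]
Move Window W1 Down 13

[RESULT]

                                                 
                                                 
                                                 
                   ┏━━━━━━━━━━━━━━━━━━━━┓        
                   ┃ DrawingCanvas      ┃        
                   ┠────────────────────┨        
                   ┃+                   ┃        
                   ┃ ~~                 ┃        
                   ┃   ~~****           ┃        
                   ┃     ****~          ┃        
     ┏━━━━━━━━━━━━━━━━━━━━━━━━┓~~~      ┃        
     ┃ DataTable              ┃   ~~~   ┃        
     ┠────────────────────────┨━━━━━━━━━┛        
     ┃Name        │Age│Amount ┃                  
     ┃────────────┼───┼───────┃                  
     ┃Carol Davis │62 │$252.50┃                  
     ┃Eve Davis   │31 │$530.49┃                  
     ┃Carol Brown │47 │$982.40┃                  


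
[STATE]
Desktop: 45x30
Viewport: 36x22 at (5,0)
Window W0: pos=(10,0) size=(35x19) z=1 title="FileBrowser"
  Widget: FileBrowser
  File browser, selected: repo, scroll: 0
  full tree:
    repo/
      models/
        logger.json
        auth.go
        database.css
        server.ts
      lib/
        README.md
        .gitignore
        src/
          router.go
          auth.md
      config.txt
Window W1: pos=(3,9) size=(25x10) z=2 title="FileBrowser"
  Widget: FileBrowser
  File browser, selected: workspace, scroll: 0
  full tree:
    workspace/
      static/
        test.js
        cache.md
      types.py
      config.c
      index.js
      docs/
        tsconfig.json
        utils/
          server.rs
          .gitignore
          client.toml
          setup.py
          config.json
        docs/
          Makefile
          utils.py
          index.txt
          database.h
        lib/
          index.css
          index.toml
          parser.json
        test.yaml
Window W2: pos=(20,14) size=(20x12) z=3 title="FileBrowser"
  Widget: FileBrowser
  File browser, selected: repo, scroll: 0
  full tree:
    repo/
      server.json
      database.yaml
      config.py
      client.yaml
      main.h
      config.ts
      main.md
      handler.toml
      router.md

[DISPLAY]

     ┏━━━━━━━━━━━━━━━━━━━━━━━━━━━━━━
     ┃ FileBrowser                  
     ┠──────────────────────────────
     ┃> [-] repo/                   
     ┃    [+] models/               
     ┃    [+] lib/                  
     ┃    config.txt                
     ┃                              
     ┃                              
━━━━━━━━━━━━━━━━━━━━━━┓             
FileBrowser           ┃             
──────────────────────┨             
 [-] workspace/       ┃             
   [+] static/        ┃             
   types.py    ┏━━━━━━━━━━━━━━━━━━┓ 
   config.c    ┃ FileBrowser      ┃ 
   index.js    ┠──────────────────┨ 
   [+] docs/   ┃> [-] repo/       ┃ 
━━━━━━━━━━━━━━━┃    server.json   ┃━
               ┃    database.yaml ┃ 
               ┃    config.py     ┃ 
               ┃    client.yaml   ┃ 


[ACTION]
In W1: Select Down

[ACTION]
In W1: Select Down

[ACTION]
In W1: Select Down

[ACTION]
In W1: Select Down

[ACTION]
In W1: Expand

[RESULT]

     ┏━━━━━━━━━━━━━━━━━━━━━━━━━━━━━━
     ┃ FileBrowser                  
     ┠──────────────────────────────
     ┃> [-] repo/                   
     ┃    [+] models/               
     ┃    [+] lib/                  
     ┃    config.txt                
     ┃                              
     ┃                              
━━━━━━━━━━━━━━━━━━━━━━┓             
FileBrowser           ┃             
──────────────────────┨             
 [-] workspace/       ┃             
   [+] static/        ┃             
   types.py    ┏━━━━━━━━━━━━━━━━━━┓ 
   config.c    ┃ FileBrowser      ┃ 
 > index.js    ┠──────────────────┨ 
   [+] docs/   ┃> [-] repo/       ┃ 
━━━━━━━━━━━━━━━┃    server.json   ┃━
               ┃    database.yaml ┃ 
               ┃    config.py     ┃ 
               ┃    client.yaml   ┃ 


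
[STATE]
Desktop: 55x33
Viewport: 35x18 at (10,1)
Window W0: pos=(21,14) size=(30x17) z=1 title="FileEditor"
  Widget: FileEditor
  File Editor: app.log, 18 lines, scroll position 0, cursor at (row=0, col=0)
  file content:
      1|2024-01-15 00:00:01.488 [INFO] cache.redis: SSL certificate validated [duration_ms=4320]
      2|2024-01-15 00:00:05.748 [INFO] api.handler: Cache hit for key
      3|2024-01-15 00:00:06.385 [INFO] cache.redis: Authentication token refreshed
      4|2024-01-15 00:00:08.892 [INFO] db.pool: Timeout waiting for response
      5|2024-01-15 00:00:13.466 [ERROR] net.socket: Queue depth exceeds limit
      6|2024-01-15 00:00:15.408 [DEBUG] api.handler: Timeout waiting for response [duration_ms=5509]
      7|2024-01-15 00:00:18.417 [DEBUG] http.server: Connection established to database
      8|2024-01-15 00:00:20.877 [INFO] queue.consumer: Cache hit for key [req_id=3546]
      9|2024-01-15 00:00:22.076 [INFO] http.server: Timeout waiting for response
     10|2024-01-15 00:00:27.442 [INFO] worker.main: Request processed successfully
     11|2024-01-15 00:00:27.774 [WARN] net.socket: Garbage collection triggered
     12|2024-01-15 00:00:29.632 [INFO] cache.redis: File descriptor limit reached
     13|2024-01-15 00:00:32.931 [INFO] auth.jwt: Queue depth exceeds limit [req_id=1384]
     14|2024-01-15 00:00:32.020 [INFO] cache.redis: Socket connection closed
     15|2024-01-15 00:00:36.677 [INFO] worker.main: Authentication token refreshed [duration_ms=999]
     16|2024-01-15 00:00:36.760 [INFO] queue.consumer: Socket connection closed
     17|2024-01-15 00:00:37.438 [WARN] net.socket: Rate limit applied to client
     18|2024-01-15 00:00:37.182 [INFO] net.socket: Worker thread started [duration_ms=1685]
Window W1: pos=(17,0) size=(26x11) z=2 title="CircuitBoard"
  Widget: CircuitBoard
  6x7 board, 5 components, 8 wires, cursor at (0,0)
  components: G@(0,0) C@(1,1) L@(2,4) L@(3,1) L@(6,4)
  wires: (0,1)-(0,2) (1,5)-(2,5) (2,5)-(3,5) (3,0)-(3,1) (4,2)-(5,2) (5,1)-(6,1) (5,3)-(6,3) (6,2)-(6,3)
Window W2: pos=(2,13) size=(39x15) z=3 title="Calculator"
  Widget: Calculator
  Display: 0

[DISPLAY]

       ┃ CircuitBoard           ┃  
       ┠────────────────────────┨  
       ┃   0 1 2 3 4 5          ┃  
       ┃0  [G]  · ─ ·           ┃  
       ┃                        ┃  
       ┃1       C               ┃  
       ┃                        ┃  
       ┃2                   L   ┃  
       ┃                        ┃  
       ┗━━━━━━━━━━━━━━━━━━━━━━━━┛  
                                   
                                   
━━━━━━━━━━━━━━━━━━━━━━━━━━━━━━┓    
ator                          ┃━━━━
──────────────────────────────┨    
                             0┃────
─┬───┬───┐                    ┃.488
 │ 9 │ ÷ │                    ┃.748


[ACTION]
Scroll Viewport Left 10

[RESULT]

                 ┃ CircuitBoard    
                 ┠─────────────────
                 ┃   0 1 2 3 4 5   
                 ┃0  [G]  · ─ ·    
                 ┃                 
                 ┃1       C        
                 ┃                 
                 ┃2                
                 ┃                 
                 ┗━━━━━━━━━━━━━━━━━
                                   
                                   
  ┏━━━━━━━━━━━━━━━━━━━━━━━━━━━━━━━━
  ┃ Calculator                     
  ┠────────────────────────────────
  ┃                                
  ┃┌───┬───┬───┬───┐               
  ┃│ 7 │ 8 │ 9 │ ÷ │               


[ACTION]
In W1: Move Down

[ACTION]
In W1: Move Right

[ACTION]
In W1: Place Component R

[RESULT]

                 ┃ CircuitBoard    
                 ┠─────────────────
                 ┃   0 1 2 3 4 5   
                 ┃0   G   · ─ ·    
                 ┃                 
                 ┃1      [R]       
                 ┃                 
                 ┃2                
                 ┃                 
                 ┗━━━━━━━━━━━━━━━━━
                                   
                                   
  ┏━━━━━━━━━━━━━━━━━━━━━━━━━━━━━━━━
  ┃ Calculator                     
  ┠────────────────────────────────
  ┃                                
  ┃┌───┬───┬───┬───┐               
  ┃│ 7 │ 8 │ 9 │ ÷ │               
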